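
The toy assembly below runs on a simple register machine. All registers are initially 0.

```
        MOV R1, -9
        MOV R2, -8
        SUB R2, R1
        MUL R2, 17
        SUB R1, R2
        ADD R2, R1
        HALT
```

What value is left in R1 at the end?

-26

R1=-9
R2=-8
R2=(-8)-(-9)=1
R2=1*17=17
R1=(-9)-17=-26
R2=17+(-26)=-9
halt.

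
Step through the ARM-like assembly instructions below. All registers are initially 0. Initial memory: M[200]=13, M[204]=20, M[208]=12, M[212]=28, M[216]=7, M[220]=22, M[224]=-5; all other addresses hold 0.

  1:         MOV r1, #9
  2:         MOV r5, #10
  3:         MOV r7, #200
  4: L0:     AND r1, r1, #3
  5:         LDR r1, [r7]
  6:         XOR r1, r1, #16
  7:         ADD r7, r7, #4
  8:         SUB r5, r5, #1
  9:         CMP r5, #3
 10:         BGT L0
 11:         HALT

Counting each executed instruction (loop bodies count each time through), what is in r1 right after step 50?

-21

after MOV r1, #9: r1=9
after MOV r5, #10: r5=10
after MOV r7, #200: r7=200
after AND r1, r1, #3: r1=9&3=1
after LDR r1, [r7]: r1=M[200]=13
after XOR r1, r1, #16: r1=13^16=29
after ADD r7, r7, #4: r7=200+4=204
after SUB r5, r5, #1: r5=10-1=9
CMP r5, #3  (cmp 9,3)
BGT L0: taken
after AND r1, r1, #3: r1=29&3=1
after LDR r1, [r7]: r1=M[204]=20
after XOR r1, r1, #16: r1=20^16=4
after ADD r7, r7, #4: r7=204+4=208
after SUB r5, r5, #1: r5=9-1=8
CMP r5, #3  (cmp 8,3)
BGT L0: taken
after AND r1, r1, #3: r1=4&3=0
after LDR r1, [r7]: r1=M[208]=12
after XOR r1, r1, #16: r1=12^16=28
after ADD r7, r7, #4: r7=208+4=212
after SUB r5, r5, #1: r5=8-1=7
CMP r5, #3  (cmp 7,3)
BGT L0: taken
after AND r1, r1, #3: r1=28&3=0
after LDR r1, [r7]: r1=M[212]=28
after XOR r1, r1, #16: r1=28^16=12
after ADD r7, r7, #4: r7=212+4=216
after SUB r5, r5, #1: r5=7-1=6
CMP r5, #3  (cmp 6,3)
BGT L0: taken
after AND r1, r1, #3: r1=12&3=0
after LDR r1, [r7]: r1=M[216]=7
after XOR r1, r1, #16: r1=7^16=23
after ADD r7, r7, #4: r7=216+4=220
after SUB r5, r5, #1: r5=6-1=5
CMP r5, #3  (cmp 5,3)
BGT L0: taken
after AND r1, r1, #3: r1=23&3=3
after LDR r1, [r7]: r1=M[220]=22
after XOR r1, r1, #16: r1=22^16=6
after ADD r7, r7, #4: r7=220+4=224
after SUB r5, r5, #1: r5=5-1=4
CMP r5, #3  (cmp 4,3)
BGT L0: taken
after AND r1, r1, #3: r1=6&3=2
after LDR r1, [r7]: r1=M[224]=-5
after XOR r1, r1, #16: r1=(-5)^16=-21
after ADD r7, r7, #4: r7=224+4=228
after SUB r5, r5, #1: r5=4-1=3
After step 50: r1 = -21.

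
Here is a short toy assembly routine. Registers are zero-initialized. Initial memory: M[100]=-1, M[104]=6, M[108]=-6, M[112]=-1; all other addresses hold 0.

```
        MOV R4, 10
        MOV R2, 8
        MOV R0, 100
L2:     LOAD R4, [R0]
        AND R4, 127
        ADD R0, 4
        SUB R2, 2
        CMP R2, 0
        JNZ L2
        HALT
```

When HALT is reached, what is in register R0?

after MOV R4, 10: R4=10
after MOV R2, 8: R2=8
after MOV R0, 100: R0=100
after LOAD R4, [R0]: R4=M[100]=-1
after AND R4, 127: R4=(-1)&127=127
after ADD R0, 4: R0=100+4=104
after SUB R2, 2: R2=8-2=6
CMP R2, 0  (cmp 6,0)
JNZ L2: taken
after LOAD R4, [R0]: R4=M[104]=6
after AND R4, 127: R4=6&127=6
after ADD R0, 4: R0=104+4=108
after SUB R2, 2: R2=6-2=4
CMP R2, 0  (cmp 4,0)
JNZ L2: taken
after LOAD R4, [R0]: R4=M[108]=-6
after AND R4, 127: R4=(-6)&127=122
after ADD R0, 4: R0=108+4=112
after SUB R2, 2: R2=4-2=2
CMP R2, 0  (cmp 2,0)
JNZ L2: taken
after LOAD R4, [R0]: R4=M[112]=-1
after AND R4, 127: R4=(-1)&127=127
after ADD R0, 4: R0=112+4=116
after SUB R2, 2: R2=2-2=0
CMP R2, 0  (cmp 0,0)
JNZ L2: not taken
halt.

116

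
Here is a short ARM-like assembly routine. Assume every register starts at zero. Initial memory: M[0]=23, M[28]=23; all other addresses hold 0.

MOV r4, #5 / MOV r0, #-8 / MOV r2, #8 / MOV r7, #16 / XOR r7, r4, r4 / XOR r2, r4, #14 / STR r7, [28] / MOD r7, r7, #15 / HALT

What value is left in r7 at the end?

0

MOV r4, #5 → r4=5
MOV r0, #-8 → r0=-8
MOV r2, #8 → r2=8
MOV r7, #16 → r7=16
XOR r7, r4, r4 → r7=5^5=0
XOR r2, r4, #14 → r2=5^14=11
STR r7, [28] → M[28]=0
MOD r7, r7, #15 → r7=0%15=0
halt.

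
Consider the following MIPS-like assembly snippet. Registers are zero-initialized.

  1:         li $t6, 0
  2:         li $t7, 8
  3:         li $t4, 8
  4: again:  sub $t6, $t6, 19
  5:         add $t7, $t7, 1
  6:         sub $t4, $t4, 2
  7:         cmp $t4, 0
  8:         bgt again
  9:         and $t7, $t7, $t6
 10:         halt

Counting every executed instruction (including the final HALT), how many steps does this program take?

after li $t6, 0: $t6=0
after li $t7, 8: $t7=8
after li $t4, 8: $t4=8
after sub $t6, $t6, 19: $t6=0-19=-19
after add $t7, $t7, 1: $t7=8+1=9
after sub $t4, $t4, 2: $t4=8-2=6
cmp $t4, 0  (cmp 6,0)
bgt again: taken
after sub $t6, $t6, 19: $t6=(-19)-19=-38
after add $t7, $t7, 1: $t7=9+1=10
after sub $t4, $t4, 2: $t4=6-2=4
cmp $t4, 0  (cmp 4,0)
bgt again: taken
after sub $t6, $t6, 19: $t6=(-38)-19=-57
after add $t7, $t7, 1: $t7=10+1=11
after sub $t4, $t4, 2: $t4=4-2=2
cmp $t4, 0  (cmp 2,0)
bgt again: taken
after sub $t6, $t6, 19: $t6=(-57)-19=-76
after add $t7, $t7, 1: $t7=11+1=12
after sub $t4, $t4, 2: $t4=2-2=0
cmp $t4, 0  (cmp 0,0)
bgt again: not taken
after and $t7, $t7, $t6: $t7=12&(-76)=4
halt.
Total executed instructions: 25.

25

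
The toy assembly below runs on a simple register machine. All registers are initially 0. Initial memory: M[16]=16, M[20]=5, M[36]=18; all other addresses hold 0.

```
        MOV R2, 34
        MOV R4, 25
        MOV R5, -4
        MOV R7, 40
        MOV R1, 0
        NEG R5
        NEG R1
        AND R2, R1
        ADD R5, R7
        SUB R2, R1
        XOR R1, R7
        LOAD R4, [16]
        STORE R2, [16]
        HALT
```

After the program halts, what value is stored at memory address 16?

MOV R2, 34 → R2=34
MOV R4, 25 → R4=25
MOV R5, -4 → R5=-4
MOV R7, 40 → R7=40
MOV R1, 0 → R1=0
NEG R5 → R5=-(-4)=4
NEG R1 → R1=-(0)=0
AND R2, R1 → R2=34&0=0
ADD R5, R7 → R5=4+40=44
SUB R2, R1 → R2=0-0=0
XOR R1, R7 → R1=0^40=40
LOAD R4, [16] → R4=M[16]=16
STORE R2, [16] → M[16]=0
halt.

0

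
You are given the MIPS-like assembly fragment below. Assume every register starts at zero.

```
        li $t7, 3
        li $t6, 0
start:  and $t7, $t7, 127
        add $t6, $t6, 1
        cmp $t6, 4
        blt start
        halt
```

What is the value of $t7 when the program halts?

3

li $t7, 3 → $t7=3
li $t6, 0 → $t6=0
and $t7, $t7, 127 → $t7=3&127=3
add $t6, $t6, 1 → $t6=0+1=1
cmp $t6, 4  (cmp 1,4)
blt start: taken
and $t7, $t7, 127 → $t7=3&127=3
add $t6, $t6, 1 → $t6=1+1=2
cmp $t6, 4  (cmp 2,4)
blt start: taken
and $t7, $t7, 127 → $t7=3&127=3
add $t6, $t6, 1 → $t6=2+1=3
cmp $t6, 4  (cmp 3,4)
blt start: taken
and $t7, $t7, 127 → $t7=3&127=3
add $t6, $t6, 1 → $t6=3+1=4
cmp $t6, 4  (cmp 4,4)
blt start: not taken
halt.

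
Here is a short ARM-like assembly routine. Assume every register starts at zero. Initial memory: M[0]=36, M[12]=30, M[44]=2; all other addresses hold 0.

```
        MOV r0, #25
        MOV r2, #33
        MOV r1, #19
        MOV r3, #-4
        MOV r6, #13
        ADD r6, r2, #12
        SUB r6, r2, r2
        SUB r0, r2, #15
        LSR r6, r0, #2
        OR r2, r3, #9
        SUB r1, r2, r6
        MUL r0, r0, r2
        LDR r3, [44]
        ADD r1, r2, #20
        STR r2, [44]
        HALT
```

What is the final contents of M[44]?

MOV r0, #25 → r0=25
MOV r2, #33 → r2=33
MOV r1, #19 → r1=19
MOV r3, #-4 → r3=-4
MOV r6, #13 → r6=13
ADD r6, r2, #12 → r6=33+12=45
SUB r6, r2, r2 → r6=33-33=0
SUB r0, r2, #15 → r0=33-15=18
LSR r6, r0, #2 → r6=18>>2=4
OR r2, r3, #9 → r2=(-4)|9=-3
SUB r1, r2, r6 → r1=(-3)-4=-7
MUL r0, r0, r2 → r0=18*(-3)=-54
LDR r3, [44] → r3=M[44]=2
ADD r1, r2, #20 → r1=(-3)+20=17
STR r2, [44] → M[44]=-3
halt.

-3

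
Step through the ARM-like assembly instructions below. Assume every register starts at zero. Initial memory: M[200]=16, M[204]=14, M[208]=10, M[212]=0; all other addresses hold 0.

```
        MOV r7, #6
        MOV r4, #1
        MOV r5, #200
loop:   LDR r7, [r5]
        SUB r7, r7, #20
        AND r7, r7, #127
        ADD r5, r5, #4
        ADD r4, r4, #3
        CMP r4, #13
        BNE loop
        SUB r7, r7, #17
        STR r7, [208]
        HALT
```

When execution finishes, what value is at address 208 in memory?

MOV r7, #6 → r7=6
MOV r4, #1 → r4=1
MOV r5, #200 → r5=200
LDR r7, [r5] → r7=M[200]=16
SUB r7, r7, #20 → r7=16-20=-4
AND r7, r7, #127 → r7=(-4)&127=124
ADD r5, r5, #4 → r5=200+4=204
ADD r4, r4, #3 → r4=1+3=4
CMP r4, #13  (cmp 4,13)
BNE loop: taken
LDR r7, [r5] → r7=M[204]=14
SUB r7, r7, #20 → r7=14-20=-6
AND r7, r7, #127 → r7=(-6)&127=122
ADD r5, r5, #4 → r5=204+4=208
ADD r4, r4, #3 → r4=4+3=7
CMP r4, #13  (cmp 7,13)
BNE loop: taken
LDR r7, [r5] → r7=M[208]=10
SUB r7, r7, #20 → r7=10-20=-10
AND r7, r7, #127 → r7=(-10)&127=118
ADD r5, r5, #4 → r5=208+4=212
ADD r4, r4, #3 → r4=7+3=10
CMP r4, #13  (cmp 10,13)
BNE loop: taken
LDR r7, [r5] → r7=M[212]=0
SUB r7, r7, #20 → r7=0-20=-20
AND r7, r7, #127 → r7=(-20)&127=108
ADD r5, r5, #4 → r5=212+4=216
ADD r4, r4, #3 → r4=10+3=13
CMP r4, #13  (cmp 13,13)
BNE loop: not taken
SUB r7, r7, #17 → r7=108-17=91
STR r7, [208] → M[208]=91
halt.

91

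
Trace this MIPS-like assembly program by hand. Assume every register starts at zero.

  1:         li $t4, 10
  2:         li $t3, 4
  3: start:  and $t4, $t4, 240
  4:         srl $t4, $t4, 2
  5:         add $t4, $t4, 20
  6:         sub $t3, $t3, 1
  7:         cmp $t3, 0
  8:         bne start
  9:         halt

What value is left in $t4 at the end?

24

$t4=10
$t3=4
$t4=10&240=0
$t4=0>>2=0
$t4=0+20=20
$t3=4-1=3
cmp $t3, 0  (cmp 3,0)
bne start: taken
$t4=20&240=16
$t4=16>>2=4
$t4=4+20=24
$t3=3-1=2
cmp $t3, 0  (cmp 2,0)
bne start: taken
$t4=24&240=16
$t4=16>>2=4
$t4=4+20=24
$t3=2-1=1
cmp $t3, 0  (cmp 1,0)
bne start: taken
$t4=24&240=16
$t4=16>>2=4
$t4=4+20=24
$t3=1-1=0
cmp $t3, 0  (cmp 0,0)
bne start: not taken
halt.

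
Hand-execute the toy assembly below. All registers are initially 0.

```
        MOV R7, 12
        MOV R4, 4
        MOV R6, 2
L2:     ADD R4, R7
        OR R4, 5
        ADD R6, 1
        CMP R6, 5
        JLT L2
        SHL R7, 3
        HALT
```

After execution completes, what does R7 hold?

96

MOV R7, 12 → R7=12
MOV R4, 4 → R4=4
MOV R6, 2 → R6=2
ADD R4, R7 → R4=4+12=16
OR R4, 5 → R4=16|5=21
ADD R6, 1 → R6=2+1=3
CMP R6, 5  (cmp 3,5)
JLT L2: taken
ADD R4, R7 → R4=21+12=33
OR R4, 5 → R4=33|5=37
ADD R6, 1 → R6=3+1=4
CMP R6, 5  (cmp 4,5)
JLT L2: taken
ADD R4, R7 → R4=37+12=49
OR R4, 5 → R4=49|5=53
ADD R6, 1 → R6=4+1=5
CMP R6, 5  (cmp 5,5)
JLT L2: not taken
SHL R7, 3 → R7=12<<3=96
halt.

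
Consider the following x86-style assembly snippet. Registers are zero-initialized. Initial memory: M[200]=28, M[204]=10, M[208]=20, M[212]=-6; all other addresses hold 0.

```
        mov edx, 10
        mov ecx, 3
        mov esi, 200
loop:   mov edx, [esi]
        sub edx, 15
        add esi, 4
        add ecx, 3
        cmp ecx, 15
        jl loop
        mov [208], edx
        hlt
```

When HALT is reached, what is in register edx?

-21

after mov edx, 10: edx=10
after mov ecx, 3: ecx=3
after mov esi, 200: esi=200
after mov edx, [esi]: edx=M[200]=28
after sub edx, 15: edx=28-15=13
after add esi, 4: esi=200+4=204
after add ecx, 3: ecx=3+3=6
cmp ecx, 15  (cmp 6,15)
jl loop: taken
after mov edx, [esi]: edx=M[204]=10
after sub edx, 15: edx=10-15=-5
after add esi, 4: esi=204+4=208
after add ecx, 3: ecx=6+3=9
cmp ecx, 15  (cmp 9,15)
jl loop: taken
after mov edx, [esi]: edx=M[208]=20
after sub edx, 15: edx=20-15=5
after add esi, 4: esi=208+4=212
after add ecx, 3: ecx=9+3=12
cmp ecx, 15  (cmp 12,15)
jl loop: taken
after mov edx, [esi]: edx=M[212]=-6
after sub edx, 15: edx=(-6)-15=-21
after add esi, 4: esi=212+4=216
after add ecx, 3: ecx=12+3=15
cmp ecx, 15  (cmp 15,15)
jl loop: not taken
mov [208], edx → M[208]=-21
halt.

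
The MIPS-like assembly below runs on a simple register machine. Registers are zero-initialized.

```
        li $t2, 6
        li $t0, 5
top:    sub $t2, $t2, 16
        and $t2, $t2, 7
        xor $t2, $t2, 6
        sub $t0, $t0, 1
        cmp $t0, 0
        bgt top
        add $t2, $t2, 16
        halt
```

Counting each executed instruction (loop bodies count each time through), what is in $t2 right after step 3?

-10

li $t2, 6 → $t2=6
li $t0, 5 → $t0=5
sub $t2, $t2, 16 → $t2=6-16=-10
After step 3: $t2 = -10.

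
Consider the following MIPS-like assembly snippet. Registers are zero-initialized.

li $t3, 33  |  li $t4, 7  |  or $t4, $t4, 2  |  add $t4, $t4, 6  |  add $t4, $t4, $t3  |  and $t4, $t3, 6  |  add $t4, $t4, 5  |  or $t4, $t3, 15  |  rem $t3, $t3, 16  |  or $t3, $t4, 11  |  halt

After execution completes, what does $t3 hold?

li $t3, 33 → $t3=33
li $t4, 7 → $t4=7
or $t4, $t4, 2 → $t4=7|2=7
add $t4, $t4, 6 → $t4=7+6=13
add $t4, $t4, $t3 → $t4=13+33=46
and $t4, $t3, 6 → $t4=33&6=0
add $t4, $t4, 5 → $t4=0+5=5
or $t4, $t3, 15 → $t4=33|15=47
rem $t3, $t3, 16 → $t3=33%16=1
or $t3, $t4, 11 → $t3=47|11=47
halt.

47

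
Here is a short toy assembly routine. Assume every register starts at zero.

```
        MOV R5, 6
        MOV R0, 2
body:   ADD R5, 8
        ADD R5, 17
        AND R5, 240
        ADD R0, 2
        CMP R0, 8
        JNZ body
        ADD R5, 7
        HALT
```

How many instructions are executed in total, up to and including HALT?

22

MOV R5, 6 → R5=6
MOV R0, 2 → R0=2
ADD R5, 8 → R5=6+8=14
ADD R5, 17 → R5=14+17=31
AND R5, 240 → R5=31&240=16
ADD R0, 2 → R0=2+2=4
CMP R0, 8  (cmp 4,8)
JNZ body: taken
ADD R5, 8 → R5=16+8=24
ADD R5, 17 → R5=24+17=41
AND R5, 240 → R5=41&240=32
ADD R0, 2 → R0=4+2=6
CMP R0, 8  (cmp 6,8)
JNZ body: taken
ADD R5, 8 → R5=32+8=40
ADD R5, 17 → R5=40+17=57
AND R5, 240 → R5=57&240=48
ADD R0, 2 → R0=6+2=8
CMP R0, 8  (cmp 8,8)
JNZ body: not taken
ADD R5, 7 → R5=48+7=55
halt.
Total executed instructions: 22.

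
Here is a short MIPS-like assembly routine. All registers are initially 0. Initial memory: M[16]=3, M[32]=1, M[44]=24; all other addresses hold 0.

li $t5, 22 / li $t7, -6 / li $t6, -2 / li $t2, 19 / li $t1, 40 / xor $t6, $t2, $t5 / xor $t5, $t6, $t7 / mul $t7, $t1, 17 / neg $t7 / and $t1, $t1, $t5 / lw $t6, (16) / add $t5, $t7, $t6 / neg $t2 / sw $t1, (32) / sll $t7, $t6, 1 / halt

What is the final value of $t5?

$t5=22
$t7=-6
$t6=-2
$t2=19
$t1=40
$t6=19^22=5
$t5=5^(-6)=-1
$t7=40*17=680
$t7=-(680)=-680
$t1=40&(-1)=40
$t6=M[16]=3
$t5=(-680)+3=-677
$t2=-(19)=-19
sw $t1, (32) → M[32]=40
$t7=3<<1=6
halt.

-677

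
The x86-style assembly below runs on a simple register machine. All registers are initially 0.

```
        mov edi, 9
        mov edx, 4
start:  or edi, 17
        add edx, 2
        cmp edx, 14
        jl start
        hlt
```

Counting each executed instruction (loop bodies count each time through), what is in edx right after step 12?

10

mov edi, 9 → edi=9
mov edx, 4 → edx=4
or edi, 17 → edi=9|17=25
add edx, 2 → edx=4+2=6
cmp edx, 14  (cmp 6,14)
jl start: taken
or edi, 17 → edi=25|17=25
add edx, 2 → edx=6+2=8
cmp edx, 14  (cmp 8,14)
jl start: taken
or edi, 17 → edi=25|17=25
add edx, 2 → edx=8+2=10
After step 12: edx = 10.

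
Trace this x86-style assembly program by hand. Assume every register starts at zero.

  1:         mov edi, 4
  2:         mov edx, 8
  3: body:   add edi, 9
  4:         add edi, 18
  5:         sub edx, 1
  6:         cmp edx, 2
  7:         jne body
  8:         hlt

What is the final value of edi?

edi=4
edx=8
edi=4+9=13
edi=13+18=31
edx=8-1=7
cmp edx, 2  (cmp 7,2)
jne body: taken
edi=31+9=40
edi=40+18=58
edx=7-1=6
cmp edx, 2  (cmp 6,2)
jne body: taken
edi=58+9=67
edi=67+18=85
edx=6-1=5
cmp edx, 2  (cmp 5,2)
jne body: taken
edi=85+9=94
edi=94+18=112
edx=5-1=4
cmp edx, 2  (cmp 4,2)
jne body: taken
edi=112+9=121
edi=121+18=139
edx=4-1=3
cmp edx, 2  (cmp 3,2)
jne body: taken
edi=139+9=148
edi=148+18=166
edx=3-1=2
cmp edx, 2  (cmp 2,2)
jne body: not taken
halt.

166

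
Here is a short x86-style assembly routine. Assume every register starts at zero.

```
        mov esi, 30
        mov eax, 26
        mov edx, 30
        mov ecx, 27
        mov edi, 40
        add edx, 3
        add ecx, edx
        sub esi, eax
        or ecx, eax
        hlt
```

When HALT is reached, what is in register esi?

4

mov esi, 30 → esi=30
mov eax, 26 → eax=26
mov edx, 30 → edx=30
mov ecx, 27 → ecx=27
mov edi, 40 → edi=40
add edx, 3 → edx=30+3=33
add ecx, edx → ecx=27+33=60
sub esi, eax → esi=30-26=4
or ecx, eax → ecx=60|26=62
halt.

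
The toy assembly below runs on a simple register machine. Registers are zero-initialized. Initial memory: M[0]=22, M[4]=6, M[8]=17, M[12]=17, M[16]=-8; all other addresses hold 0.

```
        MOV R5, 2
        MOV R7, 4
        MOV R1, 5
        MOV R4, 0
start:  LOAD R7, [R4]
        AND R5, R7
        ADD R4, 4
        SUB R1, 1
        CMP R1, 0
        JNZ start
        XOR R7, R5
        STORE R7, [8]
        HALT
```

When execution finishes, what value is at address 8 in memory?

-8

R5=2
R7=4
R1=5
R4=0
R7=M[0]=22
R5=2&22=2
R4=0+4=4
R1=5-1=4
CMP R1, 0  (cmp 4,0)
JNZ start: taken
R7=M[4]=6
R5=2&6=2
R4=4+4=8
R1=4-1=3
CMP R1, 0  (cmp 3,0)
JNZ start: taken
R7=M[8]=17
R5=2&17=0
R4=8+4=12
R1=3-1=2
CMP R1, 0  (cmp 2,0)
JNZ start: taken
R7=M[12]=17
R5=0&17=0
R4=12+4=16
R1=2-1=1
CMP R1, 0  (cmp 1,0)
JNZ start: taken
R7=M[16]=-8
R5=0&(-8)=0
R4=16+4=20
R1=1-1=0
CMP R1, 0  (cmp 0,0)
JNZ start: not taken
R7=(-8)^0=-8
STORE R7, [8] → M[8]=-8
halt.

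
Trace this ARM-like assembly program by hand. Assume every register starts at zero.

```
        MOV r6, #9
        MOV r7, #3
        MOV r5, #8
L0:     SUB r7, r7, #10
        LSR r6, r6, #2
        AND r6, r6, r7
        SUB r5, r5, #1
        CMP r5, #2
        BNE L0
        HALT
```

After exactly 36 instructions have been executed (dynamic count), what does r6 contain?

after MOV r6, #9: r6=9
after MOV r7, #3: r7=3
after MOV r5, #8: r5=8
after SUB r7, r7, #10: r7=3-10=-7
after LSR r6, r6, #2: r6=9>>2=2
after AND r6, r6, r7: r6=2&(-7)=0
after SUB r5, r5, #1: r5=8-1=7
CMP r5, #2  (cmp 7,2)
BNE L0: taken
after SUB r7, r7, #10: r7=(-7)-10=-17
after LSR r6, r6, #2: r6=0>>2=0
after AND r6, r6, r7: r6=0&(-17)=0
after SUB r5, r5, #1: r5=7-1=6
CMP r5, #2  (cmp 6,2)
BNE L0: taken
after SUB r7, r7, #10: r7=(-17)-10=-27
after LSR r6, r6, #2: r6=0>>2=0
after AND r6, r6, r7: r6=0&(-27)=0
after SUB r5, r5, #1: r5=6-1=5
CMP r5, #2  (cmp 5,2)
BNE L0: taken
after SUB r7, r7, #10: r7=(-27)-10=-37
after LSR r6, r6, #2: r6=0>>2=0
after AND r6, r6, r7: r6=0&(-37)=0
after SUB r5, r5, #1: r5=5-1=4
CMP r5, #2  (cmp 4,2)
BNE L0: taken
after SUB r7, r7, #10: r7=(-37)-10=-47
after LSR r6, r6, #2: r6=0>>2=0
after AND r6, r6, r7: r6=0&(-47)=0
after SUB r5, r5, #1: r5=4-1=3
CMP r5, #2  (cmp 3,2)
BNE L0: taken
after SUB r7, r7, #10: r7=(-47)-10=-57
after LSR r6, r6, #2: r6=0>>2=0
after AND r6, r6, r7: r6=0&(-57)=0
After step 36: r6 = 0.

0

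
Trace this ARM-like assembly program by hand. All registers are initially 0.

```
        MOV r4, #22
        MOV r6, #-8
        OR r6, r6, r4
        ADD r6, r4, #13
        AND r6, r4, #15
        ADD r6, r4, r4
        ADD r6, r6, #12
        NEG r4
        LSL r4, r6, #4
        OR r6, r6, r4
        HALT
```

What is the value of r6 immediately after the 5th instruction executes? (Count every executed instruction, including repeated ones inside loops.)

r4=22
r6=-8
r6=(-8)|22=-2
r6=22+13=35
r6=22&15=6
After step 5: r6 = 6.

6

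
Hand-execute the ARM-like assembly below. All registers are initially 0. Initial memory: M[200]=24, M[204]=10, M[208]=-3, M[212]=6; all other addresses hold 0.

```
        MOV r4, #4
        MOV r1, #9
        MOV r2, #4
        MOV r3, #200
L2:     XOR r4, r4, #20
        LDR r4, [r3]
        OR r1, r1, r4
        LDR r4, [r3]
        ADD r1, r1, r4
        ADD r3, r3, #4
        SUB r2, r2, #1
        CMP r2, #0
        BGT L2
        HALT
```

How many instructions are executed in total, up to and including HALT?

after MOV r4, #4: r4=4
after MOV r1, #9: r1=9
after MOV r2, #4: r2=4
after MOV r3, #200: r3=200
after XOR r4, r4, #20: r4=4^20=16
after LDR r4, [r3]: r4=M[200]=24
after OR r1, r1, r4: r1=9|24=25
after LDR r4, [r3]: r4=M[200]=24
after ADD r1, r1, r4: r1=25+24=49
after ADD r3, r3, #4: r3=200+4=204
after SUB r2, r2, #1: r2=4-1=3
CMP r2, #0  (cmp 3,0)
BGT L2: taken
after XOR r4, r4, #20: r4=24^20=12
after LDR r4, [r3]: r4=M[204]=10
after OR r1, r1, r4: r1=49|10=59
after LDR r4, [r3]: r4=M[204]=10
after ADD r1, r1, r4: r1=59+10=69
after ADD r3, r3, #4: r3=204+4=208
after SUB r2, r2, #1: r2=3-1=2
CMP r2, #0  (cmp 2,0)
BGT L2: taken
after XOR r4, r4, #20: r4=10^20=30
after LDR r4, [r3]: r4=M[208]=-3
after OR r1, r1, r4: r1=69|(-3)=-3
after LDR r4, [r3]: r4=M[208]=-3
after ADD r1, r1, r4: r1=(-3)+(-3)=-6
after ADD r3, r3, #4: r3=208+4=212
after SUB r2, r2, #1: r2=2-1=1
CMP r2, #0  (cmp 1,0)
BGT L2: taken
after XOR r4, r4, #20: r4=(-3)^20=-23
after LDR r4, [r3]: r4=M[212]=6
after OR r1, r1, r4: r1=(-6)|6=-2
after LDR r4, [r3]: r4=M[212]=6
after ADD r1, r1, r4: r1=(-2)+6=4
after ADD r3, r3, #4: r3=212+4=216
after SUB r2, r2, #1: r2=1-1=0
CMP r2, #0  (cmp 0,0)
BGT L2: not taken
halt.
Total executed instructions: 41.

41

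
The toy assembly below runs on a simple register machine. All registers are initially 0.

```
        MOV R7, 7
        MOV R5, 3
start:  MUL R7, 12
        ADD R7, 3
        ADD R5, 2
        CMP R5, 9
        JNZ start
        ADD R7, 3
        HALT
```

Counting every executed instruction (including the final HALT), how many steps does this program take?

19

R7=7
R5=3
R7=7*12=84
R7=84+3=87
R5=3+2=5
CMP R5, 9  (cmp 5,9)
JNZ start: taken
R7=87*12=1044
R7=1044+3=1047
R5=5+2=7
CMP R5, 9  (cmp 7,9)
JNZ start: taken
R7=1047*12=12564
R7=12564+3=12567
R5=7+2=9
CMP R5, 9  (cmp 9,9)
JNZ start: not taken
R7=12567+3=12570
halt.
Total executed instructions: 19.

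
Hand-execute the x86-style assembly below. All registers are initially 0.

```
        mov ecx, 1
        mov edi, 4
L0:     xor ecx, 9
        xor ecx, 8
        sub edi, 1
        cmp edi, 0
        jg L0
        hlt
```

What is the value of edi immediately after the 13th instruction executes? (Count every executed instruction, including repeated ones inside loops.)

mov ecx, 1 → ecx=1
mov edi, 4 → edi=4
xor ecx, 9 → ecx=1^9=8
xor ecx, 8 → ecx=8^8=0
sub edi, 1 → edi=4-1=3
cmp edi, 0  (cmp 3,0)
jg L0: taken
xor ecx, 9 → ecx=0^9=9
xor ecx, 8 → ecx=9^8=1
sub edi, 1 → edi=3-1=2
cmp edi, 0  (cmp 2,0)
jg L0: taken
xor ecx, 9 → ecx=1^9=8
After step 13: edi = 2.

2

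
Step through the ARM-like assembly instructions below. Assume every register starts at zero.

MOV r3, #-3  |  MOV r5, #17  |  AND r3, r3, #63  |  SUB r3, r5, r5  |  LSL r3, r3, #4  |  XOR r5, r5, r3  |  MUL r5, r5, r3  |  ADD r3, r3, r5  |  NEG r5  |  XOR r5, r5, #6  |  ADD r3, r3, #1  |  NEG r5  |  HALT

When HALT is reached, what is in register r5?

-6

after MOV r3, #-3: r3=-3
after MOV r5, #17: r5=17
after AND r3, r3, #63: r3=(-3)&63=61
after SUB r3, r5, r5: r3=17-17=0
after LSL r3, r3, #4: r3=0<<4=0
after XOR r5, r5, r3: r5=17^0=17
after MUL r5, r5, r3: r5=17*0=0
after ADD r3, r3, r5: r3=0+0=0
after NEG r5: r5=-(0)=0
after XOR r5, r5, #6: r5=0^6=6
after ADD r3, r3, #1: r3=0+1=1
after NEG r5: r5=-(6)=-6
halt.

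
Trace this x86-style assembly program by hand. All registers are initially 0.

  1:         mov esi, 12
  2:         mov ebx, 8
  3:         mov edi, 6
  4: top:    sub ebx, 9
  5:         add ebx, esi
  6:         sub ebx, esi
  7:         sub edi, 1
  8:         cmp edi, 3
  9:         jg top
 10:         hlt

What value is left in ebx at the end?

mov esi, 12 → esi=12
mov ebx, 8 → ebx=8
mov edi, 6 → edi=6
sub ebx, 9 → ebx=8-9=-1
add ebx, esi → ebx=(-1)+12=11
sub ebx, esi → ebx=11-12=-1
sub edi, 1 → edi=6-1=5
cmp edi, 3  (cmp 5,3)
jg top: taken
sub ebx, 9 → ebx=(-1)-9=-10
add ebx, esi → ebx=(-10)+12=2
sub ebx, esi → ebx=2-12=-10
sub edi, 1 → edi=5-1=4
cmp edi, 3  (cmp 4,3)
jg top: taken
sub ebx, 9 → ebx=(-10)-9=-19
add ebx, esi → ebx=(-19)+12=-7
sub ebx, esi → ebx=(-7)-12=-19
sub edi, 1 → edi=4-1=3
cmp edi, 3  (cmp 3,3)
jg top: not taken
halt.

-19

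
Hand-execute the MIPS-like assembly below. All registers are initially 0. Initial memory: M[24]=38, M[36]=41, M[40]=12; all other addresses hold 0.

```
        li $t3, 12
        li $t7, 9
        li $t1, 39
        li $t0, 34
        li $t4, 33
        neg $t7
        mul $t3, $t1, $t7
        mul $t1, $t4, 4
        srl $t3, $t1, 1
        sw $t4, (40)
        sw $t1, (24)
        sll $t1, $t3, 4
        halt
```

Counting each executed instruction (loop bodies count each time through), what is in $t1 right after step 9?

132

$t3=12
$t7=9
$t1=39
$t0=34
$t4=33
$t7=-(9)=-9
$t3=39*(-9)=-351
$t1=33*4=132
$t3=132>>1=66
After step 9: $t1 = 132.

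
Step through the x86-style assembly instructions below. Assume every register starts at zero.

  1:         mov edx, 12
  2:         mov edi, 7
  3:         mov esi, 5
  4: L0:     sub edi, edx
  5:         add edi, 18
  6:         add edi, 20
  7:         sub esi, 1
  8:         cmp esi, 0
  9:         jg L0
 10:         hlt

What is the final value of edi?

after mov edx, 12: edx=12
after mov edi, 7: edi=7
after mov esi, 5: esi=5
after sub edi, edx: edi=7-12=-5
after add edi, 18: edi=(-5)+18=13
after add edi, 20: edi=13+20=33
after sub esi, 1: esi=5-1=4
cmp esi, 0  (cmp 4,0)
jg L0: taken
after sub edi, edx: edi=33-12=21
after add edi, 18: edi=21+18=39
after add edi, 20: edi=39+20=59
after sub esi, 1: esi=4-1=3
cmp esi, 0  (cmp 3,0)
jg L0: taken
after sub edi, edx: edi=59-12=47
after add edi, 18: edi=47+18=65
after add edi, 20: edi=65+20=85
after sub esi, 1: esi=3-1=2
cmp esi, 0  (cmp 2,0)
jg L0: taken
after sub edi, edx: edi=85-12=73
after add edi, 18: edi=73+18=91
after add edi, 20: edi=91+20=111
after sub esi, 1: esi=2-1=1
cmp esi, 0  (cmp 1,0)
jg L0: taken
after sub edi, edx: edi=111-12=99
after add edi, 18: edi=99+18=117
after add edi, 20: edi=117+20=137
after sub esi, 1: esi=1-1=0
cmp esi, 0  (cmp 0,0)
jg L0: not taken
halt.

137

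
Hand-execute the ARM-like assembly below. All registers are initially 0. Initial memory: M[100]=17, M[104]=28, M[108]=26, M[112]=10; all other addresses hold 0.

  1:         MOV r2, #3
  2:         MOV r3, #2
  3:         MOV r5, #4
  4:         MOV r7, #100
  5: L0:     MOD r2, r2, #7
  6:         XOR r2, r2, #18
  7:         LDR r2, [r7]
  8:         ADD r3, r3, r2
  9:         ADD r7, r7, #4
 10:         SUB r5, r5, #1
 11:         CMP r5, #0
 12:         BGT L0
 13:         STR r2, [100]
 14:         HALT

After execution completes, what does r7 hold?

r2=3
r3=2
r5=4
r7=100
r2=3%7=3
r2=3^18=17
r2=M[100]=17
r3=2+17=19
r7=100+4=104
r5=4-1=3
CMP r5, #0  (cmp 3,0)
BGT L0: taken
r2=17%7=3
r2=3^18=17
r2=M[104]=28
r3=19+28=47
r7=104+4=108
r5=3-1=2
CMP r5, #0  (cmp 2,0)
BGT L0: taken
r2=28%7=0
r2=0^18=18
r2=M[108]=26
r3=47+26=73
r7=108+4=112
r5=2-1=1
CMP r5, #0  (cmp 1,0)
BGT L0: taken
r2=26%7=5
r2=5^18=23
r2=M[112]=10
r3=73+10=83
r7=112+4=116
r5=1-1=0
CMP r5, #0  (cmp 0,0)
BGT L0: not taken
STR r2, [100] → M[100]=10
halt.

116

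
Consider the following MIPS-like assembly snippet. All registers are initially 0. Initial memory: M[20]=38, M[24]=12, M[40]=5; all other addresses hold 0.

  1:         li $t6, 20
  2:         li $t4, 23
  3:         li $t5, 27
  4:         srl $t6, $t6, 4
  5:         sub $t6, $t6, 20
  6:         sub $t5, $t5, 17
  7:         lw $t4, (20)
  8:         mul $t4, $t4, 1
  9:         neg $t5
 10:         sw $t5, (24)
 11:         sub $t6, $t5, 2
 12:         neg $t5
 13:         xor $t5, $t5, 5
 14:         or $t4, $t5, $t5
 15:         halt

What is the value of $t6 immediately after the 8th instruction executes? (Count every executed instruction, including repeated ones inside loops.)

-19

after li $t6, 20: $t6=20
after li $t4, 23: $t4=23
after li $t5, 27: $t5=27
after srl $t6, $t6, 4: $t6=20>>4=1
after sub $t6, $t6, 20: $t6=1-20=-19
after sub $t5, $t5, 17: $t5=27-17=10
after lw $t4, (20): $t4=M[20]=38
after mul $t4, $t4, 1: $t4=38*1=38
After step 8: $t6 = -19.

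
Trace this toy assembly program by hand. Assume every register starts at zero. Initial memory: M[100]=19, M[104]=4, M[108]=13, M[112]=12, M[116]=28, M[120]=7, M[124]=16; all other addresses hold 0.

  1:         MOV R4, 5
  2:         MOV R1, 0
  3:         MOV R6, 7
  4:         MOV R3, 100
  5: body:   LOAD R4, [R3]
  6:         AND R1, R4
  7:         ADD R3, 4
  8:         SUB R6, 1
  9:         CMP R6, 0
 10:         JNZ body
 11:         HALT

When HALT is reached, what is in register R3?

128

after MOV R4, 5: R4=5
after MOV R1, 0: R1=0
after MOV R6, 7: R6=7
after MOV R3, 100: R3=100
after LOAD R4, [R3]: R4=M[100]=19
after AND R1, R4: R1=0&19=0
after ADD R3, 4: R3=100+4=104
after SUB R6, 1: R6=7-1=6
CMP R6, 0  (cmp 6,0)
JNZ body: taken
after LOAD R4, [R3]: R4=M[104]=4
after AND R1, R4: R1=0&4=0
after ADD R3, 4: R3=104+4=108
after SUB R6, 1: R6=6-1=5
CMP R6, 0  (cmp 5,0)
JNZ body: taken
after LOAD R4, [R3]: R4=M[108]=13
after AND R1, R4: R1=0&13=0
after ADD R3, 4: R3=108+4=112
after SUB R6, 1: R6=5-1=4
CMP R6, 0  (cmp 4,0)
JNZ body: taken
after LOAD R4, [R3]: R4=M[112]=12
after AND R1, R4: R1=0&12=0
after ADD R3, 4: R3=112+4=116
after SUB R6, 1: R6=4-1=3
CMP R6, 0  (cmp 3,0)
JNZ body: taken
after LOAD R4, [R3]: R4=M[116]=28
after AND R1, R4: R1=0&28=0
after ADD R3, 4: R3=116+4=120
after SUB R6, 1: R6=3-1=2
CMP R6, 0  (cmp 2,0)
JNZ body: taken
after LOAD R4, [R3]: R4=M[120]=7
after AND R1, R4: R1=0&7=0
after ADD R3, 4: R3=120+4=124
after SUB R6, 1: R6=2-1=1
CMP R6, 0  (cmp 1,0)
JNZ body: taken
after LOAD R4, [R3]: R4=M[124]=16
after AND R1, R4: R1=0&16=0
after ADD R3, 4: R3=124+4=128
after SUB R6, 1: R6=1-1=0
CMP R6, 0  (cmp 0,0)
JNZ body: not taken
halt.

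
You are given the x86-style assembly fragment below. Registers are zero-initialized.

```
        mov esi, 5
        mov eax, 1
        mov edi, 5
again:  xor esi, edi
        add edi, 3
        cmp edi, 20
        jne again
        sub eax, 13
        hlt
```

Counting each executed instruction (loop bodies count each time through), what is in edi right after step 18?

mov esi, 5 → esi=5
mov eax, 1 → eax=1
mov edi, 5 → edi=5
xor esi, edi → esi=5^5=0
add edi, 3 → edi=5+3=8
cmp edi, 20  (cmp 8,20)
jne again: taken
xor esi, edi → esi=0^8=8
add edi, 3 → edi=8+3=11
cmp edi, 20  (cmp 11,20)
jne again: taken
xor esi, edi → esi=8^11=3
add edi, 3 → edi=11+3=14
cmp edi, 20  (cmp 14,20)
jne again: taken
xor esi, edi → esi=3^14=13
add edi, 3 → edi=14+3=17
cmp edi, 20  (cmp 17,20)
After step 18: edi = 17.

17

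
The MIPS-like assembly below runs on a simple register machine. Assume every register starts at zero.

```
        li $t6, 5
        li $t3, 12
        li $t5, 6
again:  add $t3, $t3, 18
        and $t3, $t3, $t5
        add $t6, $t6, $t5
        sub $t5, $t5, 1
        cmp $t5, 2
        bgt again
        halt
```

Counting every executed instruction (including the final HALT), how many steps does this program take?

li $t6, 5 → $t6=5
li $t3, 12 → $t3=12
li $t5, 6 → $t5=6
add $t3, $t3, 18 → $t3=12+18=30
and $t3, $t3, $t5 → $t3=30&6=6
add $t6, $t6, $t5 → $t6=5+6=11
sub $t5, $t5, 1 → $t5=6-1=5
cmp $t5, 2  (cmp 5,2)
bgt again: taken
add $t3, $t3, 18 → $t3=6+18=24
and $t3, $t3, $t5 → $t3=24&5=0
add $t6, $t6, $t5 → $t6=11+5=16
sub $t5, $t5, 1 → $t5=5-1=4
cmp $t5, 2  (cmp 4,2)
bgt again: taken
add $t3, $t3, 18 → $t3=0+18=18
and $t3, $t3, $t5 → $t3=18&4=0
add $t6, $t6, $t5 → $t6=16+4=20
sub $t5, $t5, 1 → $t5=4-1=3
cmp $t5, 2  (cmp 3,2)
bgt again: taken
add $t3, $t3, 18 → $t3=0+18=18
and $t3, $t3, $t5 → $t3=18&3=2
add $t6, $t6, $t5 → $t6=20+3=23
sub $t5, $t5, 1 → $t5=3-1=2
cmp $t5, 2  (cmp 2,2)
bgt again: not taken
halt.
Total executed instructions: 28.

28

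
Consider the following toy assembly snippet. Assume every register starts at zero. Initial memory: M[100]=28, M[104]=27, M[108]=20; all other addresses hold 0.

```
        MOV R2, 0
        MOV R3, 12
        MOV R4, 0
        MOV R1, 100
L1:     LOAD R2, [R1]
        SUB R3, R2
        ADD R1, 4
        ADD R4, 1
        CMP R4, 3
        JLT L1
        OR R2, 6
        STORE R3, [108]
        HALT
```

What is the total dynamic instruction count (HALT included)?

25

after MOV R2, 0: R2=0
after MOV R3, 12: R3=12
after MOV R4, 0: R4=0
after MOV R1, 100: R1=100
after LOAD R2, [R1]: R2=M[100]=28
after SUB R3, R2: R3=12-28=-16
after ADD R1, 4: R1=100+4=104
after ADD R4, 1: R4=0+1=1
CMP R4, 3  (cmp 1,3)
JLT L1: taken
after LOAD R2, [R1]: R2=M[104]=27
after SUB R3, R2: R3=(-16)-27=-43
after ADD R1, 4: R1=104+4=108
after ADD R4, 1: R4=1+1=2
CMP R4, 3  (cmp 2,3)
JLT L1: taken
after LOAD R2, [R1]: R2=M[108]=20
after SUB R3, R2: R3=(-43)-20=-63
after ADD R1, 4: R1=108+4=112
after ADD R4, 1: R4=2+1=3
CMP R4, 3  (cmp 3,3)
JLT L1: not taken
after OR R2, 6: R2=20|6=22
STORE R3, [108] → M[108]=-63
halt.
Total executed instructions: 25.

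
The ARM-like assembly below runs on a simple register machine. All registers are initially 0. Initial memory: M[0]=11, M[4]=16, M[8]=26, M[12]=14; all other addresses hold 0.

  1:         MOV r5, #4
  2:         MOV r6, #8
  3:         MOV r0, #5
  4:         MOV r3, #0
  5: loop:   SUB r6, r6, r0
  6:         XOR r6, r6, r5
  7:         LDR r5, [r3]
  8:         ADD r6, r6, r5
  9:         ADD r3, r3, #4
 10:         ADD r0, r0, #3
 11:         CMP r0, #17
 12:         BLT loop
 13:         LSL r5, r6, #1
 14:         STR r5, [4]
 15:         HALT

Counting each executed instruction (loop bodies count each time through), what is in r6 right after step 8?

after MOV r5, #4: r5=4
after MOV r6, #8: r6=8
after MOV r0, #5: r0=5
after MOV r3, #0: r3=0
after SUB r6, r6, r0: r6=8-5=3
after XOR r6, r6, r5: r6=3^4=7
after LDR r5, [r3]: r5=M[0]=11
after ADD r6, r6, r5: r6=7+11=18
After step 8: r6 = 18.

18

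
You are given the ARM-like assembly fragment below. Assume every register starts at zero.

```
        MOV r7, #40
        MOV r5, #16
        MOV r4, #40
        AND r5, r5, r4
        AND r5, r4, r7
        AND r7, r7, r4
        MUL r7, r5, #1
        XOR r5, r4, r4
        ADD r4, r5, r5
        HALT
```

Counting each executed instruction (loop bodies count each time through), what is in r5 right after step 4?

MOV r7, #40 → r7=40
MOV r5, #16 → r5=16
MOV r4, #40 → r4=40
AND r5, r5, r4 → r5=16&40=0
After step 4: r5 = 0.

0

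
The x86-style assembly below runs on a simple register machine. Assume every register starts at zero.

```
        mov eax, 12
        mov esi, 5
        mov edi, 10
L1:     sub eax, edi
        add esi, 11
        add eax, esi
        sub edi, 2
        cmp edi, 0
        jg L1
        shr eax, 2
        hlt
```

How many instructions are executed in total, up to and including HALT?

35

mov eax, 12 → eax=12
mov esi, 5 → esi=5
mov edi, 10 → edi=10
sub eax, edi → eax=12-10=2
add esi, 11 → esi=5+11=16
add eax, esi → eax=2+16=18
sub edi, 2 → edi=10-2=8
cmp edi, 0  (cmp 8,0)
jg L1: taken
sub eax, edi → eax=18-8=10
add esi, 11 → esi=16+11=27
add eax, esi → eax=10+27=37
sub edi, 2 → edi=8-2=6
cmp edi, 0  (cmp 6,0)
jg L1: taken
sub eax, edi → eax=37-6=31
add esi, 11 → esi=27+11=38
add eax, esi → eax=31+38=69
sub edi, 2 → edi=6-2=4
cmp edi, 0  (cmp 4,0)
jg L1: taken
sub eax, edi → eax=69-4=65
add esi, 11 → esi=38+11=49
add eax, esi → eax=65+49=114
sub edi, 2 → edi=4-2=2
cmp edi, 0  (cmp 2,0)
jg L1: taken
sub eax, edi → eax=114-2=112
add esi, 11 → esi=49+11=60
add eax, esi → eax=112+60=172
sub edi, 2 → edi=2-2=0
cmp edi, 0  (cmp 0,0)
jg L1: not taken
shr eax, 2 → eax=172>>2=43
halt.
Total executed instructions: 35.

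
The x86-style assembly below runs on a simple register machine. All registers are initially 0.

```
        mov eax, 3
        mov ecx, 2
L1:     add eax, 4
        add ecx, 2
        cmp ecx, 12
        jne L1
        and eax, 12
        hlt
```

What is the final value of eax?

4

eax=3
ecx=2
eax=3+4=7
ecx=2+2=4
cmp ecx, 12  (cmp 4,12)
jne L1: taken
eax=7+4=11
ecx=4+2=6
cmp ecx, 12  (cmp 6,12)
jne L1: taken
eax=11+4=15
ecx=6+2=8
cmp ecx, 12  (cmp 8,12)
jne L1: taken
eax=15+4=19
ecx=8+2=10
cmp ecx, 12  (cmp 10,12)
jne L1: taken
eax=19+4=23
ecx=10+2=12
cmp ecx, 12  (cmp 12,12)
jne L1: not taken
eax=23&12=4
halt.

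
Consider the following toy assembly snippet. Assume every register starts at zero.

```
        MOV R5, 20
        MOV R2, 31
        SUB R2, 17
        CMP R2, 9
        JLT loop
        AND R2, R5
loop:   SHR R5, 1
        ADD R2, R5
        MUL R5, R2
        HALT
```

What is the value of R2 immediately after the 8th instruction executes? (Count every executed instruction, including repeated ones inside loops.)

after MOV R5, 20: R5=20
after MOV R2, 31: R2=31
after SUB R2, 17: R2=31-17=14
CMP R2, 9  (cmp 14,9)
JLT loop: not taken
after AND R2, R5: R2=14&20=4
after SHR R5, 1: R5=20>>1=10
after ADD R2, R5: R2=4+10=14
After step 8: R2 = 14.

14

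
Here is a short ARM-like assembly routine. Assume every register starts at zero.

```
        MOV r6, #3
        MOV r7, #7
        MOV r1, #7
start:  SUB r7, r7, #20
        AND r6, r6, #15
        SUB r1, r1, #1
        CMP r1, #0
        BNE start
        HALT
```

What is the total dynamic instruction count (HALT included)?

MOV r6, #3 → r6=3
MOV r7, #7 → r7=7
MOV r1, #7 → r1=7
SUB r7, r7, #20 → r7=7-20=-13
AND r6, r6, #15 → r6=3&15=3
SUB r1, r1, #1 → r1=7-1=6
CMP r1, #0  (cmp 6,0)
BNE start: taken
SUB r7, r7, #20 → r7=(-13)-20=-33
AND r6, r6, #15 → r6=3&15=3
SUB r1, r1, #1 → r1=6-1=5
CMP r1, #0  (cmp 5,0)
BNE start: taken
SUB r7, r7, #20 → r7=(-33)-20=-53
AND r6, r6, #15 → r6=3&15=3
SUB r1, r1, #1 → r1=5-1=4
CMP r1, #0  (cmp 4,0)
BNE start: taken
SUB r7, r7, #20 → r7=(-53)-20=-73
AND r6, r6, #15 → r6=3&15=3
SUB r1, r1, #1 → r1=4-1=3
CMP r1, #0  (cmp 3,0)
BNE start: taken
SUB r7, r7, #20 → r7=(-73)-20=-93
AND r6, r6, #15 → r6=3&15=3
SUB r1, r1, #1 → r1=3-1=2
CMP r1, #0  (cmp 2,0)
BNE start: taken
SUB r7, r7, #20 → r7=(-93)-20=-113
AND r6, r6, #15 → r6=3&15=3
SUB r1, r1, #1 → r1=2-1=1
CMP r1, #0  (cmp 1,0)
BNE start: taken
SUB r7, r7, #20 → r7=(-113)-20=-133
AND r6, r6, #15 → r6=3&15=3
SUB r1, r1, #1 → r1=1-1=0
CMP r1, #0  (cmp 0,0)
BNE start: not taken
halt.
Total executed instructions: 39.

39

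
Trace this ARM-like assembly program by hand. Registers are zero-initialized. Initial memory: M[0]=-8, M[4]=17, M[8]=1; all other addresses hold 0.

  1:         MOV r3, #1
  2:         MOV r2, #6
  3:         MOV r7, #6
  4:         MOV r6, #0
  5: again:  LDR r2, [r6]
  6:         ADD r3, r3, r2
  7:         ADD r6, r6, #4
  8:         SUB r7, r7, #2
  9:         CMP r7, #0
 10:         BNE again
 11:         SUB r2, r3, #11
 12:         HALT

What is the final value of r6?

12

r3=1
r2=6
r7=6
r6=0
r2=M[0]=-8
r3=1+(-8)=-7
r6=0+4=4
r7=6-2=4
CMP r7, #0  (cmp 4,0)
BNE again: taken
r2=M[4]=17
r3=(-7)+17=10
r6=4+4=8
r7=4-2=2
CMP r7, #0  (cmp 2,0)
BNE again: taken
r2=M[8]=1
r3=10+1=11
r6=8+4=12
r7=2-2=0
CMP r7, #0  (cmp 0,0)
BNE again: not taken
r2=11-11=0
halt.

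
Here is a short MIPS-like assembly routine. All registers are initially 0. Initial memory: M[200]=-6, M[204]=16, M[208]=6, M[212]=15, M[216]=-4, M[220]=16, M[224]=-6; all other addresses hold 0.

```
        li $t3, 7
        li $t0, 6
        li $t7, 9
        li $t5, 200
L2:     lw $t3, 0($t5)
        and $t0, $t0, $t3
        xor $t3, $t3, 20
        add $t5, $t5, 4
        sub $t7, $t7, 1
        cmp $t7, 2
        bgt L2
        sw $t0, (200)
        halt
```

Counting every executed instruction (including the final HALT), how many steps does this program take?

55

$t3=7
$t0=6
$t7=9
$t5=200
$t3=M[200]=-6
$t0=6&(-6)=2
$t3=(-6)^20=-18
$t5=200+4=204
$t7=9-1=8
cmp $t7, 2  (cmp 8,2)
bgt L2: taken
$t3=M[204]=16
$t0=2&16=0
$t3=16^20=4
$t5=204+4=208
$t7=8-1=7
cmp $t7, 2  (cmp 7,2)
bgt L2: taken
$t3=M[208]=6
$t0=0&6=0
$t3=6^20=18
$t5=208+4=212
$t7=7-1=6
cmp $t7, 2  (cmp 6,2)
bgt L2: taken
$t3=M[212]=15
$t0=0&15=0
$t3=15^20=27
$t5=212+4=216
$t7=6-1=5
cmp $t7, 2  (cmp 5,2)
bgt L2: taken
$t3=M[216]=-4
$t0=0&(-4)=0
$t3=(-4)^20=-24
$t5=216+4=220
$t7=5-1=4
cmp $t7, 2  (cmp 4,2)
bgt L2: taken
$t3=M[220]=16
$t0=0&16=0
$t3=16^20=4
$t5=220+4=224
$t7=4-1=3
cmp $t7, 2  (cmp 3,2)
bgt L2: taken
$t3=M[224]=-6
$t0=0&(-6)=0
$t3=(-6)^20=-18
$t5=224+4=228
$t7=3-1=2
cmp $t7, 2  (cmp 2,2)
bgt L2: not taken
sw $t0, (200) → M[200]=0
halt.
Total executed instructions: 55.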